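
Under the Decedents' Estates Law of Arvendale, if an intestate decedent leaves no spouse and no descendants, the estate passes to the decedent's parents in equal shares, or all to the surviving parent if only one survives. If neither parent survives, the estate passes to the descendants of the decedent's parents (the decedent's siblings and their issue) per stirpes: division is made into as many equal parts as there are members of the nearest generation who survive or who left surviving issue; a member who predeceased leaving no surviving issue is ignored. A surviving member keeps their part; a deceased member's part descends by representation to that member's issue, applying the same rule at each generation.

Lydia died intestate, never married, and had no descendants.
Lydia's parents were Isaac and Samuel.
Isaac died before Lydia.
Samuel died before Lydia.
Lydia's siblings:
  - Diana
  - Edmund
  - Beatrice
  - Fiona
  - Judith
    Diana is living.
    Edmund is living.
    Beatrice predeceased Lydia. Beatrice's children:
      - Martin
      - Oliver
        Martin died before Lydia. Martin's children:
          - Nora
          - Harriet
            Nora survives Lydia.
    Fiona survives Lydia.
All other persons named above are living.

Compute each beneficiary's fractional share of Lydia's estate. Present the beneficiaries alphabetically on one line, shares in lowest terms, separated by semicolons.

Diana 1/5; Edmund 1/5; Fiona 1/5; Harriet 1/20; Judith 1/5; Nora 1/20; Oliver 1/10

Neither parent survives and there are no descendants, so the estate passes to Lydia's siblings and their issue per stirpes.
The estate is divided into 5 equal shares of 1/5 among Diana, Edmund, Beatrice, Fiona, Judith.
Diana is living and takes 1/5.
Edmund is living and takes 1/5.
Beatrice predeceased; the 1/5 allotted to Beatrice's branch passes to Beatrice's issue by representation.
The 1/5 is divided into 2 equal shares of 1/10 among Martin, Oliver.
Martin predeceased; the 1/10 allotted to Martin's branch passes to Martin's issue by representation.
The 1/10 is divided into 2 equal shares of 1/20 among Nora, Harriet.
Nora is living and takes 1/20.
Harriet is living and takes 1/20.
Oliver is living and takes 1/10.
Fiona is living and takes 1/5.
Judith is living and takes 1/5.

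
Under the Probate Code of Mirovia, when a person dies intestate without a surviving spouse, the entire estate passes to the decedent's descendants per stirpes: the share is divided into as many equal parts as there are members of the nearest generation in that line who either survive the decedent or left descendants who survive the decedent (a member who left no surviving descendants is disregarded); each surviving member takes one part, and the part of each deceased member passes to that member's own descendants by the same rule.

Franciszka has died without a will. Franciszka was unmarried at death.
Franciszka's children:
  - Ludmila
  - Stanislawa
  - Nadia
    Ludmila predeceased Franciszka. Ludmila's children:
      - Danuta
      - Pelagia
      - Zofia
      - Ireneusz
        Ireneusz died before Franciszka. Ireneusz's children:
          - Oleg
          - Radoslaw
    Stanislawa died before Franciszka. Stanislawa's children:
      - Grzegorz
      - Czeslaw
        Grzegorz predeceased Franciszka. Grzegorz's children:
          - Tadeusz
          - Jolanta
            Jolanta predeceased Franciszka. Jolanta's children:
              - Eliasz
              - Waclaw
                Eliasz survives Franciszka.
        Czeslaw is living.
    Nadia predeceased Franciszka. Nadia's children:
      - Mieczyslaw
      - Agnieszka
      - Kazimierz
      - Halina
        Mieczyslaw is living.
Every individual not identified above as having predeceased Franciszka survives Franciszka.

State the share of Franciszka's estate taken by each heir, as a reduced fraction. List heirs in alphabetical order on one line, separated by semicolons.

There is no surviving spouse, so the entire estate passes to Franciszka's descendants per stirpes.
The estate is divided into 3 equal shares of 1/3 among Ludmila, Stanislawa, Nadia.
Ludmila predeceased; the 1/3 allotted to Ludmila's branch passes to Ludmila's issue by representation.
The 1/3 is divided into 4 equal shares of 1/12 among Danuta, Pelagia, Zofia, Ireneusz.
Danuta is living and takes 1/12.
Pelagia is living and takes 1/12.
Zofia is living and takes 1/12.
Ireneusz predeceased; the 1/12 allotted to Ireneusz's branch passes to Ireneusz's issue by representation.
The 1/12 is divided into 2 equal shares of 1/24 among Oleg, Radoslaw.
Oleg is living and takes 1/24.
Radoslaw is living and takes 1/24.
Stanislawa predeceased; the 1/3 allotted to Stanislawa's branch passes to Stanislawa's issue by representation.
The 1/3 is divided into 2 equal shares of 1/6 among Grzegorz, Czeslaw.
Grzegorz predeceased; the 1/6 allotted to Grzegorz's branch passes to Grzegorz's issue by representation.
The 1/6 is divided into 2 equal shares of 1/12 among Tadeusz, Jolanta.
Tadeusz is living and takes 1/12.
Jolanta predeceased; the 1/12 allotted to Jolanta's branch passes to Jolanta's issue by representation.
The 1/12 is divided into 2 equal shares of 1/24 among Eliasz, Waclaw.
Eliasz is living and takes 1/24.
Waclaw is living and takes 1/24.
Czeslaw is living and takes 1/6.
Nadia predeceased; the 1/3 allotted to Nadia's branch passes to Nadia's issue by representation.
The 1/3 is divided into 4 equal shares of 1/12 among Mieczyslaw, Agnieszka, Kazimierz, Halina.
Mieczyslaw is living and takes 1/12.
Agnieszka is living and takes 1/12.
Kazimierz is living and takes 1/12.
Halina is living and takes 1/12.

Agnieszka 1/12; Czeslaw 1/6; Danuta 1/12; Eliasz 1/24; Halina 1/12; Kazimierz 1/12; Mieczyslaw 1/12; Oleg 1/24; Pelagia 1/12; Radoslaw 1/24; Tadeusz 1/12; Waclaw 1/24; Zofia 1/12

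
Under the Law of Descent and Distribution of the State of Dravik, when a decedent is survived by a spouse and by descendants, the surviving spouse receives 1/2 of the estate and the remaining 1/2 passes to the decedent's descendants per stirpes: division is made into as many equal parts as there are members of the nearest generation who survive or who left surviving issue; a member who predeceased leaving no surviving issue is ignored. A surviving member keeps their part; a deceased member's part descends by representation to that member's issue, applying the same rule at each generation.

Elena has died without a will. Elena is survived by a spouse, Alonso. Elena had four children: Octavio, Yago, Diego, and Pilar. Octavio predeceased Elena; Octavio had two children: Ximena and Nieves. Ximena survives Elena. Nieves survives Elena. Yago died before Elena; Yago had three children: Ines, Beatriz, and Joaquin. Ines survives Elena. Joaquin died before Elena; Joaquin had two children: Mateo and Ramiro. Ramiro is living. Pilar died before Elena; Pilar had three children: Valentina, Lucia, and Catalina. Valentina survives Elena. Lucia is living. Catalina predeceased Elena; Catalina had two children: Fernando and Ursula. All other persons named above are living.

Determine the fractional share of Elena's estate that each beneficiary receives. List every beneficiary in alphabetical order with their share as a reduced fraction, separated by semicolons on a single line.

Alonso, as surviving spouse, takes 1/2.
The remaining 1/2 passes to Elena's descendants per stirpes.
The 1/2 is divided into 4 equal shares of 1/8 among Octavio, Yago, Diego, Pilar.
Octavio predeceased; the 1/8 allotted to Octavio's branch passes to Octavio's issue by representation.
The 1/8 is divided into 2 equal shares of 1/16 among Ximena, Nieves.
Ximena is living and takes 1/16.
Nieves is living and takes 1/16.
Yago predeceased; the 1/8 allotted to Yago's branch passes to Yago's issue by representation.
The 1/8 is divided into 3 equal shares of 1/24 among Ines, Beatriz, Joaquin.
Ines is living and takes 1/24.
Beatriz is living and takes 1/24.
Joaquin predeceased; the 1/24 allotted to Joaquin's branch passes to Joaquin's issue by representation.
The 1/24 is divided into 2 equal shares of 1/48 among Mateo, Ramiro.
Mateo is living and takes 1/48.
Ramiro is living and takes 1/48.
Diego is living and takes 1/8.
Pilar predeceased; the 1/8 allotted to Pilar's branch passes to Pilar's issue by representation.
The 1/8 is divided into 3 equal shares of 1/24 among Valentina, Lucia, Catalina.
Valentina is living and takes 1/24.
Lucia is living and takes 1/24.
Catalina predeceased; the 1/24 allotted to Catalina's branch passes to Catalina's issue by representation.
The 1/24 is divided into 2 equal shares of 1/48 among Fernando, Ursula.
Fernando is living and takes 1/48.
Ursula is living and takes 1/48.

Alonso 1/2; Beatriz 1/24; Diego 1/8; Fernando 1/48; Ines 1/24; Lucia 1/24; Mateo 1/48; Nieves 1/16; Ramiro 1/48; Ursula 1/48; Valentina 1/24; Ximena 1/16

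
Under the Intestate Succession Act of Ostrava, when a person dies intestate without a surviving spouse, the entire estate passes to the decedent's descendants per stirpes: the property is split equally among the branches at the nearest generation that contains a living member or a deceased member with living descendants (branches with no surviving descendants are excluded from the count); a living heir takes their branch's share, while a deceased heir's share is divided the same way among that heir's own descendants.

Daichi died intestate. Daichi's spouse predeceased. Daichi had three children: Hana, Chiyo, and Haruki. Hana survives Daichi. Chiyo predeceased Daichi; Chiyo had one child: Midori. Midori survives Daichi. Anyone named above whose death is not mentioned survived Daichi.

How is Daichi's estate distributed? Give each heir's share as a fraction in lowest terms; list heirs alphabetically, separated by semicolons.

Hana 1/3; Haruki 1/3; Midori 1/3

There is no surviving spouse, so the entire estate passes to Daichi's descendants per stirpes.
The estate is divided into 3 equal shares of 1/3 among Hana, Chiyo, Haruki.
Hana is living and takes 1/3.
Chiyo predeceased; the 1/3 allotted to Chiyo's branch passes to Chiyo's issue by representation.
Midori is the sole taker at this level and receives the full 1/3.
Haruki is living and takes 1/3.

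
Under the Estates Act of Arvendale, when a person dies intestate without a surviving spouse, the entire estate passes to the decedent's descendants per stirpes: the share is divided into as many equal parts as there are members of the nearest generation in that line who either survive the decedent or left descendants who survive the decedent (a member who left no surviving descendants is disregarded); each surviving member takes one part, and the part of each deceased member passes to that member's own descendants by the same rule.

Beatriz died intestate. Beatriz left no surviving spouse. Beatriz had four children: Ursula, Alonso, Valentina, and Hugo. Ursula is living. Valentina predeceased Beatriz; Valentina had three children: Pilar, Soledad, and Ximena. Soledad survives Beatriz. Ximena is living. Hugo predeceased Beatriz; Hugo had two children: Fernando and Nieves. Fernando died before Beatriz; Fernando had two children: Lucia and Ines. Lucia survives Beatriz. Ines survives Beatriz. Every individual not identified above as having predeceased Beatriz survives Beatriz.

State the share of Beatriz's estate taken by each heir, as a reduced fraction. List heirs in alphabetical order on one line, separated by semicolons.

There is no surviving spouse, so the entire estate passes to Beatriz's descendants per stirpes.
The estate is divided into 4 equal shares of 1/4 among Ursula, Alonso, Valentina, Hugo.
Ursula is living and takes 1/4.
Alonso is living and takes 1/4.
Valentina predeceased; the 1/4 allotted to Valentina's branch passes to Valentina's issue by representation.
The 1/4 is divided into 3 equal shares of 1/12 among Pilar, Soledad, Ximena.
Pilar is living and takes 1/12.
Soledad is living and takes 1/12.
Ximena is living and takes 1/12.
Hugo predeceased; the 1/4 allotted to Hugo's branch passes to Hugo's issue by representation.
The 1/4 is divided into 2 equal shares of 1/8 among Fernando, Nieves.
Fernando predeceased; the 1/8 allotted to Fernando's branch passes to Fernando's issue by representation.
The 1/8 is divided into 2 equal shares of 1/16 among Lucia, Ines.
Lucia is living and takes 1/16.
Ines is living and takes 1/16.
Nieves is living and takes 1/8.

Alonso 1/4; Ines 1/16; Lucia 1/16; Nieves 1/8; Pilar 1/12; Soledad 1/12; Ursula 1/4; Ximena 1/12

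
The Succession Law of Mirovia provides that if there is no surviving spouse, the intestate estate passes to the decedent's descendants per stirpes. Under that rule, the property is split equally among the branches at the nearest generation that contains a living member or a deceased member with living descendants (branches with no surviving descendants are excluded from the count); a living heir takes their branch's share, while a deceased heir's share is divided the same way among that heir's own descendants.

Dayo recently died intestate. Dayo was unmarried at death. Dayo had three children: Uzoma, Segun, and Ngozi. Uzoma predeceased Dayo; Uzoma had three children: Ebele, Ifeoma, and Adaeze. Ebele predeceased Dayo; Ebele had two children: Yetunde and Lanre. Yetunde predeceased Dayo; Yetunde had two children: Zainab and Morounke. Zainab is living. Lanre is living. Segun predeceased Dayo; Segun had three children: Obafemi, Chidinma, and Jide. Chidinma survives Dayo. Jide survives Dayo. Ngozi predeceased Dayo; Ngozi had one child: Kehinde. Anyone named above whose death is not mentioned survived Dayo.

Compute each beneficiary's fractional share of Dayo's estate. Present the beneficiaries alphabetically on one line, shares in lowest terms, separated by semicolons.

Adaeze 1/9; Chidinma 1/9; Ifeoma 1/9; Jide 1/9; Kehinde 1/3; Lanre 1/18; Morounke 1/36; Obafemi 1/9; Zainab 1/36

There is no surviving spouse, so the entire estate passes to Dayo's descendants per stirpes.
The estate is divided into 3 equal shares of 1/3 among Uzoma, Segun, Ngozi.
Uzoma predeceased; the 1/3 allotted to Uzoma's branch passes to Uzoma's issue by representation.
The 1/3 is divided into 3 equal shares of 1/9 among Ebele, Ifeoma, Adaeze.
Ebele predeceased; the 1/9 allotted to Ebele's branch passes to Ebele's issue by representation.
The 1/9 is divided into 2 equal shares of 1/18 among Yetunde, Lanre.
Yetunde predeceased; the 1/18 allotted to Yetunde's branch passes to Yetunde's issue by representation.
The 1/18 is divided into 2 equal shares of 1/36 among Zainab, Morounke.
Zainab is living and takes 1/36.
Morounke is living and takes 1/36.
Lanre is living and takes 1/18.
Ifeoma is living and takes 1/9.
Adaeze is living and takes 1/9.
Segun predeceased; the 1/3 allotted to Segun's branch passes to Segun's issue by representation.
The 1/3 is divided into 3 equal shares of 1/9 among Obafemi, Chidinma, Jide.
Obafemi is living and takes 1/9.
Chidinma is living and takes 1/9.
Jide is living and takes 1/9.
Ngozi predeceased; the 1/3 allotted to Ngozi's branch passes to Ngozi's issue by representation.
Kehinde is the sole taker at this level and receives the full 1/3.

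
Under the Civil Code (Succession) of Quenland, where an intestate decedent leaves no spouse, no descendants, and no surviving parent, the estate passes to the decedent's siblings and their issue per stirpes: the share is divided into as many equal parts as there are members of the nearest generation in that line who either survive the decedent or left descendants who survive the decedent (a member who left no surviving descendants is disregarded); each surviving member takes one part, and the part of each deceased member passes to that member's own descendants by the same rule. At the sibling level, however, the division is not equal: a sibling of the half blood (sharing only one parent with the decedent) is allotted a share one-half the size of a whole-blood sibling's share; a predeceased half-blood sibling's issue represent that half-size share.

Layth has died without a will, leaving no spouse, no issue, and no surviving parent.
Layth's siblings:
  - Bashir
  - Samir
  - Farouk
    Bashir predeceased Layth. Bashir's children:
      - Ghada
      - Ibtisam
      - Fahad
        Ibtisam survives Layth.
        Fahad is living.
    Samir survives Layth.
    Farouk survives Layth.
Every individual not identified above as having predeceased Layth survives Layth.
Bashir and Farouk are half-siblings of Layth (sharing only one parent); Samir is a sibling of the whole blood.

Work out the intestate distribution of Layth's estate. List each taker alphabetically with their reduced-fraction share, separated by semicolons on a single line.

Fahad 1/12; Farouk 1/4; Ghada 1/12; Ibtisam 1/12; Samir 1/2

No spouse, descendants, or parent survives, so the estate passes to Layth's siblings per stirpes.
Half-blood siblings count for one-half the weight of whole-blood siblings at the initial division.
Dividing 1 in proportion to weights (total weight 2): Bashir (weight 1/2) → 1/4; Samir (weight 1) → 1/2; Farouk (weight 1/2) → 1/4.
Bashir predeceased; the 1/4 allotted to Bashir's branch passes to Bashir's issue by representation.
The 1/4 is divided into 3 equal shares of 1/12 among Ghada, Ibtisam, Fahad.
Ghada is living and takes 1/12.
Ibtisam is living and takes 1/12.
Fahad is living and takes 1/12.
Samir is living and takes 1/2.
Farouk is living and takes 1/4.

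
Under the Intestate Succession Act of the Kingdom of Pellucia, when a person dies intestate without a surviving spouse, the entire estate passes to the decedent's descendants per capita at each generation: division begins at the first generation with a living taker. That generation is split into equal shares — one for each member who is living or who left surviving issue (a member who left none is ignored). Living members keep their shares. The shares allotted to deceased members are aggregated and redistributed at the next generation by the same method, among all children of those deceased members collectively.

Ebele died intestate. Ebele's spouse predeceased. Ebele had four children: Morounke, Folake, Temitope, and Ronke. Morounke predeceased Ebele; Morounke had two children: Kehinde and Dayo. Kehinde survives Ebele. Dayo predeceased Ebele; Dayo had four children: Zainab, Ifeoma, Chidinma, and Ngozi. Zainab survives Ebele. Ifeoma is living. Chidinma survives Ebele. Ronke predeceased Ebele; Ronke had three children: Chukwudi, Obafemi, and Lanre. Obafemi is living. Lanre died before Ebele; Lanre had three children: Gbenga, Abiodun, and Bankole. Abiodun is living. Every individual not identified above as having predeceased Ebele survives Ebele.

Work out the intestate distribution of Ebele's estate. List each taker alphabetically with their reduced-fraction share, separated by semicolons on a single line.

Abiodun 1/35; Bankole 1/35; Chidinma 1/35; Chukwudi 1/10; Folake 1/4; Gbenga 1/35; Ifeoma 1/35; Kehinde 1/10; Ngozi 1/35; Obafemi 1/10; Temitope 1/4; Zainab 1/35

There is no surviving spouse, so the entire estate passes to Ebele's descendants per capita at each generation.
At generation 1 (Morounke, Folake, Temitope, Ronke) there are 4 shares of (1)/4 = 1/4 each.
Living: Folake and Temitope — each takes 1/4.
Deceased: Morounke and Ronke. Their combined 1/2 is pooled and carried to generation 2.
At generation 2 (Kehinde, Dayo, Chukwudi, Obafemi, Lanre) there are 5 shares of (1/2)/5 = 1/10 each.
Living: Kehinde, Chukwudi, and Obafemi — each takes 1/10.
Deceased: Dayo and Lanre. Their combined 1/5 is pooled and carried to generation 3.
At generation 3 (Zainab, Ifeoma, Chidinma, Ngozi, Gbenga, Abiodun, Bankole) there are 7 shares of (1/5)/7 = 1/35 each.
Living: Zainab, Ifeoma, Chidinma, Ngozi, Gbenga, Abiodun, and Bankole — each takes 1/35.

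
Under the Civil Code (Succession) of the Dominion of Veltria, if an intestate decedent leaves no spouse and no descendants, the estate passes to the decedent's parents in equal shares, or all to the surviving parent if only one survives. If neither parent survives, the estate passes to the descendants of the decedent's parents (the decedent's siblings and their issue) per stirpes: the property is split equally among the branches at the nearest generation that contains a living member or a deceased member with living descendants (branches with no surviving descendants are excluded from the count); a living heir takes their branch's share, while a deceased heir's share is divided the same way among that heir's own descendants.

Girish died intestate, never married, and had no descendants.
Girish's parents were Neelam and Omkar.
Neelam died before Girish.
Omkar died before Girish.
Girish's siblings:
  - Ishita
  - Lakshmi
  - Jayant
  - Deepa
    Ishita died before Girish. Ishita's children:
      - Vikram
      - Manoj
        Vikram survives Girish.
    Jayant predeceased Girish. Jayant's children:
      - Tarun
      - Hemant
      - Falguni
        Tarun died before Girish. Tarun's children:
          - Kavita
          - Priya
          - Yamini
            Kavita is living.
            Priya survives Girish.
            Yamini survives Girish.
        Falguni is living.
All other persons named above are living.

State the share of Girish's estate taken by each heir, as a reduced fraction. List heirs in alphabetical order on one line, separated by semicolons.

Neither parent survives and there are no descendants, so the estate passes to Girish's siblings and their issue per stirpes.
The estate is divided into 4 equal shares of 1/4 among Ishita, Lakshmi, Jayant, Deepa.
Ishita predeceased; the 1/4 allotted to Ishita's branch passes to Ishita's issue by representation.
The 1/4 is divided into 2 equal shares of 1/8 among Vikram, Manoj.
Vikram is living and takes 1/8.
Manoj is living and takes 1/8.
Lakshmi is living and takes 1/4.
Jayant predeceased; the 1/4 allotted to Jayant's branch passes to Jayant's issue by representation.
The 1/4 is divided into 3 equal shares of 1/12 among Tarun, Hemant, Falguni.
Tarun predeceased; the 1/12 allotted to Tarun's branch passes to Tarun's issue by representation.
The 1/12 is divided into 3 equal shares of 1/36 among Kavita, Priya, Yamini.
Kavita is living and takes 1/36.
Priya is living and takes 1/36.
Yamini is living and takes 1/36.
Hemant is living and takes 1/12.
Falguni is living and takes 1/12.
Deepa is living and takes 1/4.

Deepa 1/4; Falguni 1/12; Hemant 1/12; Kavita 1/36; Lakshmi 1/4; Manoj 1/8; Priya 1/36; Vikram 1/8; Yamini 1/36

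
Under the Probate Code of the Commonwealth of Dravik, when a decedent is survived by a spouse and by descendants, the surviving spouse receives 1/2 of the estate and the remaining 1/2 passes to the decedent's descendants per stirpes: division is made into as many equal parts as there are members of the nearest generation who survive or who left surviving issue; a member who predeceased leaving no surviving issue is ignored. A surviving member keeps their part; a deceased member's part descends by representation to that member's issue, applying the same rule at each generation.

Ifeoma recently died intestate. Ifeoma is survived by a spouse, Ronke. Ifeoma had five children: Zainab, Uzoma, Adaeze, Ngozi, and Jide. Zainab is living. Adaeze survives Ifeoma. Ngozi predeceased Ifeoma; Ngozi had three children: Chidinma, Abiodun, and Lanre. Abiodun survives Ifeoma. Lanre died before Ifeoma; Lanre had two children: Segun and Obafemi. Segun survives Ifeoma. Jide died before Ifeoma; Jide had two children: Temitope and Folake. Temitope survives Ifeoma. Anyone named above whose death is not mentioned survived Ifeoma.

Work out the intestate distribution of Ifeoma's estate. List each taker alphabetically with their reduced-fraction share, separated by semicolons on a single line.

Abiodun 1/30; Adaeze 1/10; Chidinma 1/30; Folake 1/20; Obafemi 1/60; Ronke 1/2; Segun 1/60; Temitope 1/20; Uzoma 1/10; Zainab 1/10

Ronke, as surviving spouse, takes 1/2.
The remaining 1/2 passes to Ifeoma's descendants per stirpes.
The 1/2 is divided into 5 equal shares of 1/10 among Zainab, Uzoma, Adaeze, Ngozi, Jide.
Zainab is living and takes 1/10.
Uzoma is living and takes 1/10.
Adaeze is living and takes 1/10.
Ngozi predeceased; the 1/10 allotted to Ngozi's branch passes to Ngozi's issue by representation.
The 1/10 is divided into 3 equal shares of 1/30 among Chidinma, Abiodun, Lanre.
Chidinma is living and takes 1/30.
Abiodun is living and takes 1/30.
Lanre predeceased; the 1/30 allotted to Lanre's branch passes to Lanre's issue by representation.
The 1/30 is divided into 2 equal shares of 1/60 among Segun, Obafemi.
Segun is living and takes 1/60.
Obafemi is living and takes 1/60.
Jide predeceased; the 1/10 allotted to Jide's branch passes to Jide's issue by representation.
The 1/10 is divided into 2 equal shares of 1/20 among Temitope, Folake.
Temitope is living and takes 1/20.
Folake is living and takes 1/20.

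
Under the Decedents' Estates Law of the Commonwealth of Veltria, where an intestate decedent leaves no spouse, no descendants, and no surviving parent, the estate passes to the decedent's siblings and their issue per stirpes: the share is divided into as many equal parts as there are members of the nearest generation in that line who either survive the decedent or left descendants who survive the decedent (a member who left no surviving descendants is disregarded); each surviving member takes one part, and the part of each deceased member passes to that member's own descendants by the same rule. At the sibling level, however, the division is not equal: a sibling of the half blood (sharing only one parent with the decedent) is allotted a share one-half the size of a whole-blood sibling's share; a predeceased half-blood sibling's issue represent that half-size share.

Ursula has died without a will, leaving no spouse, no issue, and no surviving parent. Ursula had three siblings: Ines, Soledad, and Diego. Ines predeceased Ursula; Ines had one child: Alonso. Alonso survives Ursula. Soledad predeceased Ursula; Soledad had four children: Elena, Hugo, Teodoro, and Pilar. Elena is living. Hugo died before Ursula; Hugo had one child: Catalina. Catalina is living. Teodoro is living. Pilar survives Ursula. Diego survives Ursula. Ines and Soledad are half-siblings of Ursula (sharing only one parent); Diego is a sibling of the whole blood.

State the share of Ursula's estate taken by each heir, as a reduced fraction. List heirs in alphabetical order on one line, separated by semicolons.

No spouse, descendants, or parent survives, so the estate passes to Ursula's siblings per stirpes.
Half-blood siblings count for one-half the weight of whole-blood siblings at the initial division.
Dividing 1 in proportion to weights (total weight 2): Ines (weight 1/2) → 1/4; Soledad (weight 1/2) → 1/4; Diego (weight 1) → 1/2.
Ines predeceased; the 1/4 allotted to Ines's branch passes to Ines's issue by representation.
Alonso is the sole taker at this level and receives the full 1/4.
Soledad predeceased; the 1/4 allotted to Soledad's branch passes to Soledad's issue by representation.
The 1/4 is divided into 4 equal shares of 1/16 among Elena, Hugo, Teodoro, Pilar.
Elena is living and takes 1/16.
Hugo predeceased; the 1/16 allotted to Hugo's branch passes to Hugo's issue by representation.
Catalina is the sole taker at this level and receives the full 1/16.
Teodoro is living and takes 1/16.
Pilar is living and takes 1/16.
Diego is living and takes 1/2.

Alonso 1/4; Catalina 1/16; Diego 1/2; Elena 1/16; Pilar 1/16; Teodoro 1/16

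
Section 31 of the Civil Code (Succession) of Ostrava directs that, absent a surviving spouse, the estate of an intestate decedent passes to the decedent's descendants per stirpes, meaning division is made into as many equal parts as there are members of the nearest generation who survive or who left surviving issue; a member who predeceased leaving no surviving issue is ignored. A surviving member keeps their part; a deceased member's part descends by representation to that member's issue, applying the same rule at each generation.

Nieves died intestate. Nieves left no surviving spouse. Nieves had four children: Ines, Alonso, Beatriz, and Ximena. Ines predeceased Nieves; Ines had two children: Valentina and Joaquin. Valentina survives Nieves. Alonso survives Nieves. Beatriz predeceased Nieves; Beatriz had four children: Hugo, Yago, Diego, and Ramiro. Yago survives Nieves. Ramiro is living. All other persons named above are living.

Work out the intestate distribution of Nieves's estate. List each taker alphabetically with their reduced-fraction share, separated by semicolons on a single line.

Alonso 1/4; Diego 1/16; Hugo 1/16; Joaquin 1/8; Ramiro 1/16; Valentina 1/8; Ximena 1/4; Yago 1/16

There is no surviving spouse, so the entire estate passes to Nieves's descendants per stirpes.
The estate is divided into 4 equal shares of 1/4 among Ines, Alonso, Beatriz, Ximena.
Ines predeceased; the 1/4 allotted to Ines's branch passes to Ines's issue by representation.
The 1/4 is divided into 2 equal shares of 1/8 among Valentina, Joaquin.
Valentina is living and takes 1/8.
Joaquin is living and takes 1/8.
Alonso is living and takes 1/4.
Beatriz predeceased; the 1/4 allotted to Beatriz's branch passes to Beatriz's issue by representation.
The 1/4 is divided into 4 equal shares of 1/16 among Hugo, Yago, Diego, Ramiro.
Hugo is living and takes 1/16.
Yago is living and takes 1/16.
Diego is living and takes 1/16.
Ramiro is living and takes 1/16.
Ximena is living and takes 1/4.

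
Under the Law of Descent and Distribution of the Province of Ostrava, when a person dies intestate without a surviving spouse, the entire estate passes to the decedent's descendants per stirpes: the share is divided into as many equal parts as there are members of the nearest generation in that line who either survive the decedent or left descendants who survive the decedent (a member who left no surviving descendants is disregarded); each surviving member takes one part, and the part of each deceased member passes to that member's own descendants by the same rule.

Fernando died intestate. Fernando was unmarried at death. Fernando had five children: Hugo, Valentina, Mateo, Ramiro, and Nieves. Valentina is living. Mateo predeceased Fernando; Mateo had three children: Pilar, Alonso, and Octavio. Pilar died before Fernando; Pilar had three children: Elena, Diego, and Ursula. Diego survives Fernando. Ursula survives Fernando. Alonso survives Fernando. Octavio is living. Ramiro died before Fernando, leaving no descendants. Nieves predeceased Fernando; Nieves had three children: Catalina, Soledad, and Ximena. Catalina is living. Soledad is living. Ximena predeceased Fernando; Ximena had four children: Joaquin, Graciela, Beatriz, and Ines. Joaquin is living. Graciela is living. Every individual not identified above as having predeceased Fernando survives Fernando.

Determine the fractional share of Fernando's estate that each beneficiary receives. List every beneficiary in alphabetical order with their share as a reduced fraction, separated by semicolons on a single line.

Alonso 1/12; Beatriz 1/48; Catalina 1/12; Diego 1/36; Elena 1/36; Graciela 1/48; Hugo 1/4; Ines 1/48; Joaquin 1/48; Octavio 1/12; Soledad 1/12; Ursula 1/36; Valentina 1/4

There is no surviving spouse, so the entire estate passes to Fernando's descendants per stirpes.
Ramiro left no surviving issue, so that branch lapses and is disregarded.
The estate is divided into 4 equal shares of 1/4 among Hugo, Valentina, Mateo, Nieves.
Hugo is living and takes 1/4.
Valentina is living and takes 1/4.
Mateo predeceased; the 1/4 allotted to Mateo's branch passes to Mateo's issue by representation.
The 1/4 is divided into 3 equal shares of 1/12 among Pilar, Alonso, Octavio.
Pilar predeceased; the 1/12 allotted to Pilar's branch passes to Pilar's issue by representation.
The 1/12 is divided into 3 equal shares of 1/36 among Elena, Diego, Ursula.
Elena is living and takes 1/36.
Diego is living and takes 1/36.
Ursula is living and takes 1/36.
Alonso is living and takes 1/12.
Octavio is living and takes 1/12.
Nieves predeceased; the 1/4 allotted to Nieves's branch passes to Nieves's issue by representation.
The 1/4 is divided into 3 equal shares of 1/12 among Catalina, Soledad, Ximena.
Catalina is living and takes 1/12.
Soledad is living and takes 1/12.
Ximena predeceased; the 1/12 allotted to Ximena's branch passes to Ximena's issue by representation.
The 1/12 is divided into 4 equal shares of 1/48 among Joaquin, Graciela, Beatriz, Ines.
Joaquin is living and takes 1/48.
Graciela is living and takes 1/48.
Beatriz is living and takes 1/48.
Ines is living and takes 1/48.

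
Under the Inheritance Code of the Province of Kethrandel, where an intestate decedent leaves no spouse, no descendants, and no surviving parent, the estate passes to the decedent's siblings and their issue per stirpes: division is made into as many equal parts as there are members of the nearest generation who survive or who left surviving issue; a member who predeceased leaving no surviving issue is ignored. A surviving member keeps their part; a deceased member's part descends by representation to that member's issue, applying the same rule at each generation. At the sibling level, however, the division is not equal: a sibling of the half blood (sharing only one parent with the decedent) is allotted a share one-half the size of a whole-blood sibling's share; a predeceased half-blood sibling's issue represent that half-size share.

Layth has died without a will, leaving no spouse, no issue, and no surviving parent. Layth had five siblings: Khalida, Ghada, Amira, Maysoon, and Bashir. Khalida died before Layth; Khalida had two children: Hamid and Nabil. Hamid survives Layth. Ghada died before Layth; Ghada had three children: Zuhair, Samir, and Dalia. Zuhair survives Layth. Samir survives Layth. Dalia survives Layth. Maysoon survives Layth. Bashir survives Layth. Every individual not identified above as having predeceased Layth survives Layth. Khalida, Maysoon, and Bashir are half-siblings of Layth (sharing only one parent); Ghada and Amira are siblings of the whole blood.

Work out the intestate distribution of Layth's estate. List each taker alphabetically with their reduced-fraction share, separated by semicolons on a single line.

No spouse, descendants, or parent survives, so the estate passes to Layth's siblings per stirpes.
Half-blood siblings count for one-half the weight of whole-blood siblings at the initial division.
Dividing 1 in proportion to weights (total weight 7/2): Khalida (weight 1/2) → 1/7; Ghada (weight 1) → 2/7; Amira (weight 1) → 2/7; Maysoon (weight 1/2) → 1/7; Bashir (weight 1/2) → 1/7.
Khalida predeceased; the 1/7 allotted to Khalida's branch passes to Khalida's issue by representation.
The 1/7 is divided into 2 equal shares of 1/14 among Hamid, Nabil.
Hamid is living and takes 1/14.
Nabil is living and takes 1/14.
Ghada predeceased; the 2/7 allotted to Ghada's branch passes to Ghada's issue by representation.
The 2/7 is divided into 3 equal shares of 2/21 among Zuhair, Samir, Dalia.
Zuhair is living and takes 2/21.
Samir is living and takes 2/21.
Dalia is living and takes 2/21.
Amira is living and takes 2/7.
Maysoon is living and takes 1/7.
Bashir is living and takes 1/7.

Amira 2/7; Bashir 1/7; Dalia 2/21; Hamid 1/14; Maysoon 1/7; Nabil 1/14; Samir 2/21; Zuhair 2/21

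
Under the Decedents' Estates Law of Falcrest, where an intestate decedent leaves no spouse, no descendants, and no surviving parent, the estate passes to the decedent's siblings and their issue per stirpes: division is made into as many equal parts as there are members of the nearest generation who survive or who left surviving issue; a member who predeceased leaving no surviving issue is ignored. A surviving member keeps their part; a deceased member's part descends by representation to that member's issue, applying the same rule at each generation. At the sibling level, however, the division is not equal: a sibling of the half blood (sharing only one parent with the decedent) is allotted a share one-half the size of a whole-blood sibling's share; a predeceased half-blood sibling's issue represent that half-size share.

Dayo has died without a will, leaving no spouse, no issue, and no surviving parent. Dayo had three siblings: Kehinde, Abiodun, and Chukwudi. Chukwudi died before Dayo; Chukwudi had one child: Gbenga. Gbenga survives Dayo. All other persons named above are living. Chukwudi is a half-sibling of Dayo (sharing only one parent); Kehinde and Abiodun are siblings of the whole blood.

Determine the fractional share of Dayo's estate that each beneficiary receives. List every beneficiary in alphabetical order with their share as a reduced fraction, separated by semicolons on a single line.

No spouse, descendants, or parent survives, so the estate passes to Dayo's siblings per stirpes.
Half-blood siblings count for one-half the weight of whole-blood siblings at the initial division.
Dividing 1 in proportion to weights (total weight 5/2): Kehinde (weight 1) → 2/5; Abiodun (weight 1) → 2/5; Chukwudi (weight 1/2) → 1/5.
Kehinde is living and takes 2/5.
Abiodun is living and takes 2/5.
Chukwudi predeceased; the 1/5 allotted to Chukwudi's branch passes to Chukwudi's issue by representation.
Gbenga is the sole taker at this level and receives the full 1/5.

Abiodun 2/5; Gbenga 1/5; Kehinde 2/5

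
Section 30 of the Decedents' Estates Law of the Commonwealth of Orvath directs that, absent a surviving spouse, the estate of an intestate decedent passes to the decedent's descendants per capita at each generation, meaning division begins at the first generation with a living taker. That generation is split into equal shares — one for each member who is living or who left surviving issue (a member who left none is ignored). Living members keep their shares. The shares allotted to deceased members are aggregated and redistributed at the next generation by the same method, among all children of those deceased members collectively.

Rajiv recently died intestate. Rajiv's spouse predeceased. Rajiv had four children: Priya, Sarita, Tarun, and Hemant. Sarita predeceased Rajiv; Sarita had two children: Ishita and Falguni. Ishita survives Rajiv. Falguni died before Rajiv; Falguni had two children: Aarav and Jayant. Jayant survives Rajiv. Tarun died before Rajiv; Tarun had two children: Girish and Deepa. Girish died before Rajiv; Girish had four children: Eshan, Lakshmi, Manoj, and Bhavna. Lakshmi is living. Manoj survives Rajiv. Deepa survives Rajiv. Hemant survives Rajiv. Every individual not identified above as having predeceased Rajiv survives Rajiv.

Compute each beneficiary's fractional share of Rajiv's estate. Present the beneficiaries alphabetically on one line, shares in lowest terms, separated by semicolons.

There is no surviving spouse, so the entire estate passes to Rajiv's descendants per capita at each generation.
At generation 1 (Priya, Sarita, Tarun, Hemant) there are 4 shares of (1)/4 = 1/4 each.
Living: Priya and Hemant — each takes 1/4.
Deceased: Sarita and Tarun. Their combined 1/2 is pooled and carried to generation 2.
At generation 2 (Ishita, Falguni, Girish, Deepa) there are 4 shares of (1/2)/4 = 1/8 each.
Living: Ishita and Deepa — each takes 1/8.
Deceased: Falguni and Girish. Their combined 1/4 is pooled and carried to generation 3.
At generation 3 (Aarav, Jayant, Eshan, Lakshmi, Manoj, Bhavna) there are 6 shares of (1/4)/6 = 1/24 each.
Living: Aarav, Jayant, Eshan, Lakshmi, Manoj, and Bhavna — each takes 1/24.

Aarav 1/24; Bhavna 1/24; Deepa 1/8; Eshan 1/24; Hemant 1/4; Ishita 1/8; Jayant 1/24; Lakshmi 1/24; Manoj 1/24; Priya 1/4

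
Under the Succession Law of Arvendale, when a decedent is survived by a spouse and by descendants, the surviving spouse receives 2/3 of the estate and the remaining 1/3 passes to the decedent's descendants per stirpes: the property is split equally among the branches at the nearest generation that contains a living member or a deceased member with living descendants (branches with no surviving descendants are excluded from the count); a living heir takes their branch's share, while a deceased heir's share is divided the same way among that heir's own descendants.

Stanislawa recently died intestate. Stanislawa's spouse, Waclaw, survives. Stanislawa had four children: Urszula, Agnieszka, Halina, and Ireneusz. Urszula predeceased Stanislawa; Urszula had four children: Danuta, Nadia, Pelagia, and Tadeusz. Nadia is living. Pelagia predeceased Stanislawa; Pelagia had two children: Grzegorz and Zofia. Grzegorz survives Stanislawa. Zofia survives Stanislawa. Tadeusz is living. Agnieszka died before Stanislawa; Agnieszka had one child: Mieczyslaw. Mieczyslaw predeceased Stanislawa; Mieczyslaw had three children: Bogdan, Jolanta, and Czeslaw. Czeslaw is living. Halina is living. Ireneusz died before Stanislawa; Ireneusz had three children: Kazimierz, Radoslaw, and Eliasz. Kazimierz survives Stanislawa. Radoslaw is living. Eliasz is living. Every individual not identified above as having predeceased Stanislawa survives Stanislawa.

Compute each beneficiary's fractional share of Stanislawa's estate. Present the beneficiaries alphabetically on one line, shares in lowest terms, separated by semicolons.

Bogdan 1/36; Czeslaw 1/36; Danuta 1/48; Eliasz 1/36; Grzegorz 1/96; Halina 1/12; Jolanta 1/36; Kazimierz 1/36; Nadia 1/48; Radoslaw 1/36; Tadeusz 1/48; Waclaw 2/3; Zofia 1/96

Waclaw, as surviving spouse, takes 2/3.
The remaining 1/3 passes to Stanislawa's descendants per stirpes.
The 1/3 is divided into 4 equal shares of 1/12 among Urszula, Agnieszka, Halina, Ireneusz.
Urszula predeceased; the 1/12 allotted to Urszula's branch passes to Urszula's issue by representation.
The 1/12 is divided into 4 equal shares of 1/48 among Danuta, Nadia, Pelagia, Tadeusz.
Danuta is living and takes 1/48.
Nadia is living and takes 1/48.
Pelagia predeceased; the 1/48 allotted to Pelagia's branch passes to Pelagia's issue by representation.
The 1/48 is divided into 2 equal shares of 1/96 among Grzegorz, Zofia.
Grzegorz is living and takes 1/96.
Zofia is living and takes 1/96.
Tadeusz is living and takes 1/48.
Agnieszka predeceased; the 1/12 allotted to Agnieszka's branch passes to Agnieszka's issue by representation.
Mieczyslaw's line is the sole branch at this level, so the full 1/12 passes to Mieczyslaw's issue by representation.
The 1/12 is divided into 3 equal shares of 1/36 among Bogdan, Jolanta, Czeslaw.
Bogdan is living and takes 1/36.
Jolanta is living and takes 1/36.
Czeslaw is living and takes 1/36.
Halina is living and takes 1/12.
Ireneusz predeceased; the 1/12 allotted to Ireneusz's branch passes to Ireneusz's issue by representation.
The 1/12 is divided into 3 equal shares of 1/36 among Kazimierz, Radoslaw, Eliasz.
Kazimierz is living and takes 1/36.
Radoslaw is living and takes 1/36.
Eliasz is living and takes 1/36.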